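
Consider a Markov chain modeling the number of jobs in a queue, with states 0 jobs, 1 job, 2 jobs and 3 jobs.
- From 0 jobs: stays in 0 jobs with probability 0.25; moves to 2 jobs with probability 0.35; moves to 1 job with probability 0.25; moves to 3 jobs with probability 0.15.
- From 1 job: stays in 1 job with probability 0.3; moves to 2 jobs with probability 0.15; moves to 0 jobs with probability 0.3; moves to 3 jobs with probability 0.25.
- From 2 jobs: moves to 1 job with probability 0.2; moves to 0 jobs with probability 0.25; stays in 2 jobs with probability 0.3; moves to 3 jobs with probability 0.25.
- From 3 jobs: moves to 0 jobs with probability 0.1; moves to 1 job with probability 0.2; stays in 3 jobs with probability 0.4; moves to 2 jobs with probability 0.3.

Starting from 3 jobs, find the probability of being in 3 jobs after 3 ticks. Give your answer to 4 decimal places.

Propagate the distribution vector 3 ticks from 3 jobs.
After 0 ticks: (0.0000, 0.0000, 0.0000, 1.0000)
After 1 tick: (0.1000, 0.2000, 0.3000, 0.4000)
After 2 ticks: (0.2000, 0.2250, 0.2750, 0.3000)
After 3 ticks: (0.2163, 0.2325, 0.2763, 0.2750)
P(in 3 jobs after 3 ticks) = 0.2750

0.2750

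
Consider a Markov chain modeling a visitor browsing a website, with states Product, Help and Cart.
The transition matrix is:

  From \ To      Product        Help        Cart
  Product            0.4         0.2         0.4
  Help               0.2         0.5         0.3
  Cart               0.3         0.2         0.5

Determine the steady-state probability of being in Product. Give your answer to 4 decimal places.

Let the stationary distribution be π with π = πP and π_1 + π_2 + π_3 = 1.
π_1 = 0.4·π_1 + 0.2·π_2 + 0.3·π_3
π_2 = 0.2·π_1 + 0.5·π_2 + 0.2·π_3
Solving with the normalization constraint gives π = (0.3016, 0.2857, 0.4127).
So the stationary probability of Product is 0.3016.

0.3016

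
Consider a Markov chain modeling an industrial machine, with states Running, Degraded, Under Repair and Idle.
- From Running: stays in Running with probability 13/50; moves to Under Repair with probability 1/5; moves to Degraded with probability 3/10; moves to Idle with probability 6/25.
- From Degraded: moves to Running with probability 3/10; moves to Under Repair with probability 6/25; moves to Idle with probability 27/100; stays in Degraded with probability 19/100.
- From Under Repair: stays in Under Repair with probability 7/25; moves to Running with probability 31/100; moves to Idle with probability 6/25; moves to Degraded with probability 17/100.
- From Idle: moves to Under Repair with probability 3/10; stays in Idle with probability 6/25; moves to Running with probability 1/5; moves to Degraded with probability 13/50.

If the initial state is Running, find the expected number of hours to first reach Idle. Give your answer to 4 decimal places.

4.0436

Let t(s) be the expected number of hours to first reach Idle from state s, with t(Idle) = 0. Conditioning on the first hour:
t(Running) = 1 + 0.26·t(Running) + 0.3·t(Degraded) + 0.2·t(Under Repair)
t(Degraded) = 1 + 0.3·t(Running) + 0.19·t(Degraded) + 0.24·t(Under Repair)
t(Under Repair) = 1 + 0.31·t(Running) + 0.17·t(Degraded) + 0.28·t(Under Repair)
Solving: t(Running) = 4.0436, t(Degraded) = 3.9348, t(Under Repair) = 4.0589.
Expected hours from Running to Idle: 4.0436.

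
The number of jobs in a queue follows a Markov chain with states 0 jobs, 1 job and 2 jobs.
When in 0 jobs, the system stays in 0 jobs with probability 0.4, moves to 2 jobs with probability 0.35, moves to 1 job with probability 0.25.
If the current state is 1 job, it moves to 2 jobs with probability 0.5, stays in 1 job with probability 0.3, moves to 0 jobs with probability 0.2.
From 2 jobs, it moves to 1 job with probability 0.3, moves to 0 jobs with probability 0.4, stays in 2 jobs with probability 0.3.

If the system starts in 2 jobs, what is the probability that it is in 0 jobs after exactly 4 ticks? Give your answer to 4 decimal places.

Propagate the distribution vector 4 ticks from 2 jobs.
After 0 ticks: (0.0000, 0.0000, 1.0000)
After 1 tick: (0.4000, 0.3000, 0.3000)
After 2 ticks: (0.3400, 0.2800, 0.3800)
After 3 ticks: (0.3440, 0.2830, 0.3730)
After 4 ticks: (0.3434, 0.2828, 0.3738)
P(in 0 jobs after 4 ticks) = 0.3434

0.3434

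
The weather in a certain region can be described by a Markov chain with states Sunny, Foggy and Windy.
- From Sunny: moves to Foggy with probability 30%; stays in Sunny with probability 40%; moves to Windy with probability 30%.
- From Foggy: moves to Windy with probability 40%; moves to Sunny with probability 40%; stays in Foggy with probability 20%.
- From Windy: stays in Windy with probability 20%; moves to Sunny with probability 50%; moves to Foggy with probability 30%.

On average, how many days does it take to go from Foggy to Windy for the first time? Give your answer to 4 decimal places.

2.7778

Let t(s) be the expected number of days to first reach Windy from state s, with t(Windy) = 0. Conditioning on the first day:
t(Sunny) = 1 + 0.4·t(Sunny) + 0.3·t(Foggy)
t(Foggy) = 1 + 0.4·t(Sunny) + 0.2·t(Foggy)
Solving: t(Sunny) = 3.0556, t(Foggy) = 2.7778.
Expected days from Foggy to Windy: 2.7778.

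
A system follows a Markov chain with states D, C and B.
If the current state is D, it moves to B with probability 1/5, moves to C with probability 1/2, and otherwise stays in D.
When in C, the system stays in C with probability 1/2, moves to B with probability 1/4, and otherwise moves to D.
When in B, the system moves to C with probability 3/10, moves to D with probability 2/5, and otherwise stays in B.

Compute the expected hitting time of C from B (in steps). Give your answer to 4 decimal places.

Let t(s) be the expected number of steps to first reach C from state s, with t(C) = 0. Conditioning on the first step:
t(D) = 1 + 0.3·t(D) + 0.2·t(B)
t(B) = 1 + 0.4·t(D) + 0.3·t(B)
Solving: t(D) = 2.1951, t(B) = 2.6829.
Expected steps from B to C: 2.6829.

2.6829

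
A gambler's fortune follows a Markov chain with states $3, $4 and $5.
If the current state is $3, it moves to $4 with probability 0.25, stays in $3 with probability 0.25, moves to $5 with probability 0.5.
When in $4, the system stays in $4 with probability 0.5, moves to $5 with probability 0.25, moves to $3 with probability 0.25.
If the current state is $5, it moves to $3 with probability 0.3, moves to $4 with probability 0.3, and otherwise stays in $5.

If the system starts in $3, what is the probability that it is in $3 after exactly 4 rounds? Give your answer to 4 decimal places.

Propagate the distribution vector 4 rounds from $3.
After 0 rounds: (1.0000, 0.0000, 0.0000)
After 1 round: (0.2500, 0.2500, 0.5000)
After 2 rounds: (0.2750, 0.3375, 0.3875)
After 3 rounds: (0.2694, 0.3538, 0.3769)
After 4 rounds: (0.2688, 0.3573, 0.3739)
P(in $3 after 4 rounds) = 0.2688

0.2688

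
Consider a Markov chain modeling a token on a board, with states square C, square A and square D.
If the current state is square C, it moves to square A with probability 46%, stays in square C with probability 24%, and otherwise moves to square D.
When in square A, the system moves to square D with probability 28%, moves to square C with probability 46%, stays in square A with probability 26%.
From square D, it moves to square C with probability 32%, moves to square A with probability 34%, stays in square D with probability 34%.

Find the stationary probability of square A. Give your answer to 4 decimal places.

0.3528

Let the stationary distribution be π with π = πP and π_1 + π_2 + π_3 = 1.
π_1 = 0.24·π_1 + 0.46·π_2 + 0.32·π_3
π_2 = 0.46·π_1 + 0.26·π_2 + 0.34·π_3
Solving with the normalization constraint gives π = (0.3420, 0.3528, 0.3051).
So the stationary probability of square A is 0.3528.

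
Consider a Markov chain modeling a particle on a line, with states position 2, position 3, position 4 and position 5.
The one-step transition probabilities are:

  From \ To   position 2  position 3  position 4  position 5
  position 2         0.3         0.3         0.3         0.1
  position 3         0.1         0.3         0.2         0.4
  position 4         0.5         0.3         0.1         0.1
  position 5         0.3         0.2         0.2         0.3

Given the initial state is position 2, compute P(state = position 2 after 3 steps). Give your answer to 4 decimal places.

0.2820

Propagate the distribution vector 3 steps from position 2.
After 0 steps: (1.0000, 0.0000, 0.0000, 0.0000)
After 1 step: (0.3000, 0.3000, 0.3000, 0.1000)
After 2 steps: (0.3000, 0.2900, 0.2000, 0.2100)
After 3 steps: (0.2820, 0.2790, 0.2100, 0.2290)
P(in position 2 after 3 steps) = 0.2820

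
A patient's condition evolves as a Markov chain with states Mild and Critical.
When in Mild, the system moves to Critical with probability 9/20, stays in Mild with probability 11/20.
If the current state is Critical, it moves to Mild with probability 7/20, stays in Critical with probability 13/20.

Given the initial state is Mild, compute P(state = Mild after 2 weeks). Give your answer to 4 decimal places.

Sum over the intermediate state after 1 week:
P = P(Mild→Mild)·P(Mild→Mild) + P(Mild→Critical)·P(Critical→Mild)
  = 0.55×0.55 + 0.45×0.35
  = 0.3025 + 0.1575 = 0.4600

0.4600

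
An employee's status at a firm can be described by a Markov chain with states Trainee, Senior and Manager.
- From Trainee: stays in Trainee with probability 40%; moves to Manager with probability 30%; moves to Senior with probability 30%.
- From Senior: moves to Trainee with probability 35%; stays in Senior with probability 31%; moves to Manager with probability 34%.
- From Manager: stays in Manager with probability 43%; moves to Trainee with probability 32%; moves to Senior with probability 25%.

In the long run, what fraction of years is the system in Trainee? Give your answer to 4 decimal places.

Let the stationary distribution be π with π = πP and π_1 + π_2 + π_3 = 1.
π_1 = 0.4·π_1 + 0.35·π_2 + 0.32·π_3
π_2 = 0.3·π_1 + 0.31·π_2 + 0.25·π_3
Solving with the normalization constraint gives π = (0.3571, 0.2850, 0.3579).
So the stationary probability of Trainee is 0.3571.

0.3571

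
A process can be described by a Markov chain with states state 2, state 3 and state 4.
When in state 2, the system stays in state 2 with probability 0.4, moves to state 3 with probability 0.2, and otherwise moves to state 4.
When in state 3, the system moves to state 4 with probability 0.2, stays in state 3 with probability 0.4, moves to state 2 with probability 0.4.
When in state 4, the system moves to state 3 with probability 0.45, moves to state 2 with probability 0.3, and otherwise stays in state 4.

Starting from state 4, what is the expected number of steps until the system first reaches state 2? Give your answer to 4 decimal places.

2.9167

Let t(s) be the expected number of steps to first reach state 2 from state s, with t(state 2) = 0. Conditioning on the first step:
t(state 3) = 1 + 0.4·t(state 3) + 0.2·t(state 4)
t(state 4) = 1 + 0.45·t(state 3) + 0.25·t(state 4)
Solving: t(state 3) = 2.6389, t(state 4) = 2.9167.
Expected steps from state 4 to state 2: 2.9167.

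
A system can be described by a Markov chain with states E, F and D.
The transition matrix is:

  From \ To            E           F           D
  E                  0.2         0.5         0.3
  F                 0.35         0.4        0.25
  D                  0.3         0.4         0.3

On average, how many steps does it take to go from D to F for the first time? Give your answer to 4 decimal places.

Let t(s) be the expected number of steps to first reach F from state s, with t(F) = 0. Conditioning on the first step:
t(E) = 1 + 0.2·t(E) + 0.3·t(D)
t(D) = 1 + 0.3·t(E) + 0.3·t(D)
Solving: t(E) = 2.1277, t(D) = 2.3404.
Expected steps from D to F: 2.3404.

2.3404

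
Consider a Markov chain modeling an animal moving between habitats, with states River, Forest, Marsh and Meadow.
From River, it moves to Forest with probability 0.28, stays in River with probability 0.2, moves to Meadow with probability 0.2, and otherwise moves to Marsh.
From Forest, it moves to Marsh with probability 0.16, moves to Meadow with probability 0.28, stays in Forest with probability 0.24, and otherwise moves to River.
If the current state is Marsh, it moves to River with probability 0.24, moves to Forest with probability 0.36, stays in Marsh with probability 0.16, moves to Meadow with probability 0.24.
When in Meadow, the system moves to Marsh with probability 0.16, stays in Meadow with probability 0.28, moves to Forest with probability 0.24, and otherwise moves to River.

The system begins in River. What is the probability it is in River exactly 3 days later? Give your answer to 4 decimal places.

Propagate the distribution vector 3 days from River.
After 0 days: (1.0000, 0.0000, 0.0000, 0.0000)
After 1 day: (0.2000, 0.2800, 0.3200, 0.2000)
After 2 days: (0.2704, 0.2864, 0.1920, 0.2512)
After 3 days: (0.2722, 0.2739, 0.2033, 0.2507)
P(in River after 3 days) = 0.2722

0.2722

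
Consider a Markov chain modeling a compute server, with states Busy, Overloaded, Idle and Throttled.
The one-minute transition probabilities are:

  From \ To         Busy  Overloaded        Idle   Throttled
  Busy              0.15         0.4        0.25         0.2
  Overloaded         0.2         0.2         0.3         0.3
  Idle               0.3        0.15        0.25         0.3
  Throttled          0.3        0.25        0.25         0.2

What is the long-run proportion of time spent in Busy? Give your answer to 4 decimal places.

Let the stationary distribution be π with π = πP and π_1 + π_2 + π_3 + π_4 = 1.
π_1 = 0.15·π_1 + 0.2·π_2 + 0.3·π_3 + 0.3·π_4
π_2 = 0.4·π_1 + 0.2·π_2 + 0.15·π_3 + 0.25·π_4
π_3 = 0.25·π_1 + 0.3·π_2 + 0.25·π_3 + 0.25·π_4
Solving with the normalization constraint gives π = (0.2394, 0.2473, 0.2624, 0.2510).
So the stationary probability of Busy is 0.2394.

0.2394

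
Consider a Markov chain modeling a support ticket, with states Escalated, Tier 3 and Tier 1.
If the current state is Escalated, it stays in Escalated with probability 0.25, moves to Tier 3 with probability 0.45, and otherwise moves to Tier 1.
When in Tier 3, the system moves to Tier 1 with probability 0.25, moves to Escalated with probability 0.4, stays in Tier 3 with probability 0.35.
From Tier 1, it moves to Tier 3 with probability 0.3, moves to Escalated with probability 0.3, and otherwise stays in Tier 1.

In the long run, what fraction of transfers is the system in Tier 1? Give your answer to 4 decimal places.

Let the stationary distribution be π with π = πP and π_1 + π_2 + π_3 = 1.
π_1 = 0.25·π_1 + 0.4·π_2 + 0.3·π_3
π_2 = 0.45·π_1 + 0.35·π_2 + 0.3·π_3
Solving with the normalization constraint gives π = (0.3206, 0.3664, 0.3130).
So the stationary probability of Tier 1 is 0.3130.

0.3130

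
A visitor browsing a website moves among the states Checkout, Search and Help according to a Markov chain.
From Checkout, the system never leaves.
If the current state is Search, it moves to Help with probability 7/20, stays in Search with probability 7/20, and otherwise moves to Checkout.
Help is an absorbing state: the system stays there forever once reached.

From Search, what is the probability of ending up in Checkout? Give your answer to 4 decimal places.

Let h(s) be the probability of absorption at Checkout starting from transient state s. Then h(Checkout) = 1 and h(Help) = 0. By first-step analysis:
h(Search) = 0.3·1 + 0.35·h(Search) + 0.35·0
Solving: h(Search) = 0.4615.
Starting from Search, the probability is 0.4615.

0.4615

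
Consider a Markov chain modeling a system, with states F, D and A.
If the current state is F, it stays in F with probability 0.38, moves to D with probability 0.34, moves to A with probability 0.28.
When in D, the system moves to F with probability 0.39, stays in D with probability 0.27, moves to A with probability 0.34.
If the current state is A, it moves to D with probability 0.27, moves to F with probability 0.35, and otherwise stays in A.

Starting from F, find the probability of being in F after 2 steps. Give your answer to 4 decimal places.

0.3750

Sum over the intermediate state after 1 step:
P = P(F→F)·P(F→F) + P(F→D)·P(D→F) + P(F→A)·P(A→F)
  = 0.38×0.38 + 0.34×0.39 + 0.28×0.35
  = 0.1444 + 0.1326 + 0.0980 = 0.3750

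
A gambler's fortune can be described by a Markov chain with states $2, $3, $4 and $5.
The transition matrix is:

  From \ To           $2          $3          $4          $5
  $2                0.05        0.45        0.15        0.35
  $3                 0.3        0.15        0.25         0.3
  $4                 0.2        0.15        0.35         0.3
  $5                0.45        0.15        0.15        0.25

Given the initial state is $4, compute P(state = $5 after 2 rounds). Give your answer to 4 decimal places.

Propagate the distribution vector 2 rounds from $4.
After 0 rounds: (0.0000, 0.0000, 1.0000, 0.0000)
After 1 round: (0.2000, 0.1500, 0.3500, 0.3000)
After 2 rounds: (0.2600, 0.2100, 0.2350, 0.2950)
P(in $5 after 2 rounds) = 0.2950

0.2950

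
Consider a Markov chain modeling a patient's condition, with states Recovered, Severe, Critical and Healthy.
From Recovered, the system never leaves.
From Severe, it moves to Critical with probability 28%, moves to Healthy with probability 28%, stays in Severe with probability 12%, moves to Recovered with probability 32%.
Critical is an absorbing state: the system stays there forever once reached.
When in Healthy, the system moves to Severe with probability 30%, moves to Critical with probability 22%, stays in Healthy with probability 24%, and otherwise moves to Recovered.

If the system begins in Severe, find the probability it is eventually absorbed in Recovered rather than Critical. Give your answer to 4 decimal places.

Let h(s) be the probability of absorption at Recovered starting from transient state s. Then h(Recovered) = 1 and h(Critical) = 0. By first-step analysis:
h(Severe) = 0.32·1 + 0.12·h(Severe) + 0.28·0 + 0.28·h(Healthy)
h(Healthy) = 0.24·1 + 0.3·h(Severe) + 0.22·0 + 0.24·h(Healthy)
Solving: h(Severe) = 0.5308, h(Healthy) = 0.5253.
Starting from Severe, the probability is 0.5308.

0.5308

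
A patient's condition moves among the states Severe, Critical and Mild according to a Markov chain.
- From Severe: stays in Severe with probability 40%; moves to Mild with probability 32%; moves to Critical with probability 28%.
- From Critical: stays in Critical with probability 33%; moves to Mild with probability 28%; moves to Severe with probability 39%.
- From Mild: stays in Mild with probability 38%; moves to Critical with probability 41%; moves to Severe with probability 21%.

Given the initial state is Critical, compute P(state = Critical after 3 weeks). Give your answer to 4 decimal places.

Propagate the distribution vector 3 weeks from Critical.
After 0 weeks: (0.0000, 1.0000, 0.0000)
After 1 week: (0.3900, 0.3300, 0.2800)
After 2 weeks: (0.3435, 0.3329, 0.3236)
After 3 weeks: (0.3352, 0.3387, 0.3261)
P(in Critical after 3 weeks) = 0.3387

0.3387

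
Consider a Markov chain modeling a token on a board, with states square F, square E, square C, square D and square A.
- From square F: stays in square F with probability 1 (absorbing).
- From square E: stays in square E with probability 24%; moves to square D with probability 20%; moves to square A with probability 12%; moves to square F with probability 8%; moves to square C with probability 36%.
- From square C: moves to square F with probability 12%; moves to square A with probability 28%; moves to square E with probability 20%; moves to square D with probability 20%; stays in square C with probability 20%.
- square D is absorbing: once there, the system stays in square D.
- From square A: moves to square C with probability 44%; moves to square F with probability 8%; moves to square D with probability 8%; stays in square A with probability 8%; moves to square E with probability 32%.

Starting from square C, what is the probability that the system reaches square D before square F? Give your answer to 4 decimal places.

0.6315

Let h(s) be the probability of absorption at square D starting from transient state s. Then h(square D) = 1 and h(square F) = 0. By first-step analysis:
h(square E) = 0.08·0 + 0.24·h(square E) + 0.36·h(square C) + 0.2·1 + 0.12·h(square A)
h(square C) = 0.12·0 + 0.2·h(square E) + 0.2·h(square C) + 0.2·1 + 0.28·h(square A)
h(square A) = 0.08·0 + 0.32·h(square E) + 0.44·h(square C) + 0.08·1 + 0.08·h(square A)
Solving: h(square E) = 0.6599, h(square C) = 0.6315, h(square A) = 0.6185.
Starting from square C, the probability is 0.6315.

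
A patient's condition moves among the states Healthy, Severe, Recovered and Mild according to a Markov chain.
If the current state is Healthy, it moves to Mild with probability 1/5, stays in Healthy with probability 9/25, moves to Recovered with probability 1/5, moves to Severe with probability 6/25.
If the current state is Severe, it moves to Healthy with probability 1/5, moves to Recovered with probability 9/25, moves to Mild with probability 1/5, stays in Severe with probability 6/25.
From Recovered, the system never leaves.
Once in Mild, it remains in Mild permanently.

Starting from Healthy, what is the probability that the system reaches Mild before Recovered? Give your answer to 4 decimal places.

0.4562

Let h(s) be the probability of absorption at Mild starting from transient state s. Then h(Mild) = 1 and h(Recovered) = 0. By first-step analysis:
h(Healthy) = 0.36·h(Healthy) + 0.24·h(Severe) + 0.2·0 + 0.2·1
h(Severe) = 0.2·h(Healthy) + 0.24·h(Severe) + 0.36·0 + 0.2·1
Solving: h(Healthy) = 0.4562, h(Severe) = 0.3832.
Starting from Healthy, the probability is 0.4562.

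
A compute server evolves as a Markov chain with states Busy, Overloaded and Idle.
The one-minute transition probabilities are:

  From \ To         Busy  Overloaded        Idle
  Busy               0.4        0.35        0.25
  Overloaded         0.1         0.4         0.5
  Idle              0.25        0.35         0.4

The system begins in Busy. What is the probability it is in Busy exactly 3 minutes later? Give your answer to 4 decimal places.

Propagate the distribution vector 3 minutes from Busy.
After 0 minutes: (1.0000, 0.0000, 0.0000)
After 1 minute: (0.4000, 0.3500, 0.2500)
After 2 minutes: (0.2575, 0.3675, 0.3750)
After 3 minutes: (0.2335, 0.3684, 0.3981)
P(in Busy after 3 minutes) = 0.2335

0.2335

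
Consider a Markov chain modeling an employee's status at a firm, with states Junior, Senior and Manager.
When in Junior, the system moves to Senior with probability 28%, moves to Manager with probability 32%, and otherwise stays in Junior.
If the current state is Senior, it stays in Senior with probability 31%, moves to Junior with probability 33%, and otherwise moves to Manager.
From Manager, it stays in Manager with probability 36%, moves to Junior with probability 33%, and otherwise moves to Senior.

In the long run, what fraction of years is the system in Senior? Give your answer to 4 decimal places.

Let the stationary distribution be π with π = πP and π_1 + π_2 + π_3 = 1.
π_1 = 0.4·π_1 + 0.33·π_2 + 0.33·π_3
π_2 = 0.28·π_1 + 0.31·π_2 + 0.31·π_3
Solving with the normalization constraint gives π = (0.3548, 0.2994, 0.3458).
So the stationary probability of Senior is 0.2994.

0.2994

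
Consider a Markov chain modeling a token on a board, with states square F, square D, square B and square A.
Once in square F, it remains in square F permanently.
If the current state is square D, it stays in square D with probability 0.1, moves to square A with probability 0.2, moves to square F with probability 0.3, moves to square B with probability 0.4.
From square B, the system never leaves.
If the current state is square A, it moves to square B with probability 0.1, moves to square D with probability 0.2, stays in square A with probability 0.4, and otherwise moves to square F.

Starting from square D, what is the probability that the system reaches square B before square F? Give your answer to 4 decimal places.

0.5200

Let h(s) be the probability of absorption at square B starting from transient state s. Then h(square B) = 1 and h(square F) = 0. By first-step analysis:
h(square D) = 0.3·0 + 0.1·h(square D) + 0.4·1 + 0.2·h(square A)
h(square A) = 0.3·0 + 0.2·h(square D) + 0.1·1 + 0.4·h(square A)
Solving: h(square D) = 0.5200, h(square A) = 0.3400.
Starting from square D, the probability is 0.5200.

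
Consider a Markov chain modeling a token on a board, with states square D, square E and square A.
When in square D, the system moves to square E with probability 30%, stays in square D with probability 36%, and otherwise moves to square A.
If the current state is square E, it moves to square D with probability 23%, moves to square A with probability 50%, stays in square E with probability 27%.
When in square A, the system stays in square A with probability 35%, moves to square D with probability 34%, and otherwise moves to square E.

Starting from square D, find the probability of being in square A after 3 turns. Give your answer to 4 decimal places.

0.3910

Propagate the distribution vector 3 turns from square D.
After 0 turns: (1.0000, 0.0000, 0.0000)
After 1 turn: (0.3600, 0.3000, 0.3400)
After 2 turns: (0.3142, 0.2944, 0.3914)
After 3 turns: (0.3139, 0.2951, 0.3910)
P(in square A after 3 turns) = 0.3910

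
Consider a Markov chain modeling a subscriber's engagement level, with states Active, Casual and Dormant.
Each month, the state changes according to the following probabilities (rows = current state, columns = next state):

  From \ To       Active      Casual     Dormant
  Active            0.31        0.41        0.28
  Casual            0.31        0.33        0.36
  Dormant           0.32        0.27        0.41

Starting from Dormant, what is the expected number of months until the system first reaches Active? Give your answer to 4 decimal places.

3.1533

Let t(s) be the expected number of months to first reach Active from state s, with t(Active) = 0. Conditioning on the first month:
t(Casual) = 1 + 0.33·t(Casual) + 0.36·t(Dormant)
t(Dormant) = 1 + 0.27·t(Casual) + 0.41·t(Dormant)
Solving: t(Casual) = 3.1869, t(Dormant) = 3.1533.
Expected months from Dormant to Active: 3.1533.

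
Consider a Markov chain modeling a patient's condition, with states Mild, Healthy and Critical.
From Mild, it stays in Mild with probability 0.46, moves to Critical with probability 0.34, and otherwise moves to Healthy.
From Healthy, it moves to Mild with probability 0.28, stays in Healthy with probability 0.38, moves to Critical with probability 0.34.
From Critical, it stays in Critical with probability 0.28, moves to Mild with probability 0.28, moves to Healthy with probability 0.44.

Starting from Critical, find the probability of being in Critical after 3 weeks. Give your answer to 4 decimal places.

Propagate the distribution vector 3 weeks from Critical.
After 0 weeks: (0.0000, 0.0000, 1.0000)
After 1 week: (0.2800, 0.4400, 0.2800)
After 2 weeks: (0.3304, 0.3464, 0.3232)
After 3 weeks: (0.3395, 0.3399, 0.3206)
P(in Critical after 3 weeks) = 0.3206

0.3206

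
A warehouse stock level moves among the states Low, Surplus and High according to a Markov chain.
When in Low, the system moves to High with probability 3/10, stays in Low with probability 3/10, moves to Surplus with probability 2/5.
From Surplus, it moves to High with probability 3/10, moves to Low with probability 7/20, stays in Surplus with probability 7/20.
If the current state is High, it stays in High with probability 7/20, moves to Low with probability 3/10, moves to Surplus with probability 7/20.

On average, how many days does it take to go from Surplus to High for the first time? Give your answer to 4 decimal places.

Let t(s) be the expected number of days to first reach High from state s, with t(High) = 0. Conditioning on the first day:
t(Low) = 1 + 0.3·t(Low) + 0.4·t(Surplus)
t(Surplus) = 1 + 0.35·t(Low) + 0.35·t(Surplus)
Solving: t(Low) = 3.3333, t(Surplus) = 3.3333.
Expected days from Surplus to High: 3.3333.

3.3333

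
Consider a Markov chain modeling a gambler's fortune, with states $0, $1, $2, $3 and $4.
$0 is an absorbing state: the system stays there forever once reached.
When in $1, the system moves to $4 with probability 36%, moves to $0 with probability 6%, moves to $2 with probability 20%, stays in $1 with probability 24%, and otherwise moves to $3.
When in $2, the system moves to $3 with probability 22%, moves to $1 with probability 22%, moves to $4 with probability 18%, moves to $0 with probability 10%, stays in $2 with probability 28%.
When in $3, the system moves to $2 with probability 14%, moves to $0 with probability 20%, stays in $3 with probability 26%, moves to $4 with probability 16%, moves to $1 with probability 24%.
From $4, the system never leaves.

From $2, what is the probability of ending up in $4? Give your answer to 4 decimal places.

0.6598

Let h(s) be the probability of absorption at $4 starting from transient state s. Then h($4) = 1 and h($0) = 0. By first-step analysis:
h($1) = 0.06·0 + 0.24·h($1) + 0.2·h($2) + 0.14·h($3) + 0.36·1
h($2) = 0.1·0 + 0.22·h($1) + 0.28·h($2) + 0.22·h($3) + 0.18·1
h($3) = 0.2·0 + 0.24·h($1) + 0.14·h($2) + 0.26·h($3) + 0.16·1
Solving: h($1) = 0.7553, h($2) = 0.6598, h($3) = 0.5860.
Starting from $2, the probability is 0.6598.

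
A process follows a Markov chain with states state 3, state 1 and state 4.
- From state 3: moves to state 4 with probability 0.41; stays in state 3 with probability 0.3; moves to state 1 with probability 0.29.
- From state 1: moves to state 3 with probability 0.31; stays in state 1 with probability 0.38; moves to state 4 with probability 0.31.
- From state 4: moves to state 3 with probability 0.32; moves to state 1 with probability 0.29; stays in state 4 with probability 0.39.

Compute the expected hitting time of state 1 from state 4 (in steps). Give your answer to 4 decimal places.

Let t(s) be the expected number of steps to first reach state 1 from state s, with t(state 1) = 0. Conditioning on the first step:
t(state 3) = 1 + 0.3·t(state 3) + 0.41·t(state 4)
t(state 4) = 1 + 0.32·t(state 3) + 0.39·t(state 4)
Solving: t(state 3) = 3.4483, t(state 4) = 3.4483.
Expected steps from state 4 to state 1: 3.4483.

3.4483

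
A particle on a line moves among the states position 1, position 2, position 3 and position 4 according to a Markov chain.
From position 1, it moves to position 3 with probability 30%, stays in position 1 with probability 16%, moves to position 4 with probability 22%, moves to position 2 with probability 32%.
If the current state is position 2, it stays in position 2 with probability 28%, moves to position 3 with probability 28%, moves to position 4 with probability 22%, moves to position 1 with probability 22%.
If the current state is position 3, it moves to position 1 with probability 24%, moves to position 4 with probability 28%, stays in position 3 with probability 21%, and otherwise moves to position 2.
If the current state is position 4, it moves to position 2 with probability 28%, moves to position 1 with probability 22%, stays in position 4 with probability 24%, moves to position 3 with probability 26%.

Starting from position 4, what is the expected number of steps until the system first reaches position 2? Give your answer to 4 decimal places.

3.4973

Let t(s) be the expected number of steps to first reach position 2 from state s, with t(position 2) = 0. Conditioning on the first step:
t(position 1) = 1 + 0.16·t(position 1) + 0.3·t(position 3) + 0.22·t(position 4)
t(position 3) = 1 + 0.24·t(position 1) + 0.21·t(position 3) + 0.28·t(position 4)
t(position 4) = 1 + 0.22·t(position 1) + 0.26·t(position 3) + 0.24·t(position 4)
Solving: t(position 1) = 3.3665, t(position 3) = 3.5281, t(position 4) = 3.4973.
Expected steps from position 4 to position 2: 3.4973.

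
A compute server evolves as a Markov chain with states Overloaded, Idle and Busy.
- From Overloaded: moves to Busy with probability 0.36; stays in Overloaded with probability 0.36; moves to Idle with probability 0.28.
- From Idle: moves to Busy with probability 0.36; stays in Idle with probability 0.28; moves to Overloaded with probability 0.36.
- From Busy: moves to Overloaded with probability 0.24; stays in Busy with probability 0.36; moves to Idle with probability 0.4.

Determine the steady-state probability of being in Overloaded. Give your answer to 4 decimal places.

Let the stationary distribution be π with π = πP and π_1 + π_2 + π_3 = 1.
π_1 = 0.36·π_1 + 0.36·π_2 + 0.24·π_3
π_2 = 0.28·π_1 + 0.28·π_2 + 0.4·π_3
Solving with the normalization constraint gives π = (0.3168, 0.3232, 0.3600).
So the stationary probability of Overloaded is 0.3168.

0.3168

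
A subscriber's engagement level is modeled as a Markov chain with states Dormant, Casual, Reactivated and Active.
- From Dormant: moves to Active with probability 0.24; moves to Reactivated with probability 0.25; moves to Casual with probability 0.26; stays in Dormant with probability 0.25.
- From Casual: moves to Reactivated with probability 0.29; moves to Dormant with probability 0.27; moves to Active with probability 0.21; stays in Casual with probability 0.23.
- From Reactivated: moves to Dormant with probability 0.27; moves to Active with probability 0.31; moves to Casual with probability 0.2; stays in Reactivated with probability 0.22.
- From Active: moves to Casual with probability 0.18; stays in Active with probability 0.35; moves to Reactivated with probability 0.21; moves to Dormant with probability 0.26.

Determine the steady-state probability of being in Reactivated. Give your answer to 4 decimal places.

0.2402

Let the stationary distribution be π with π = πP and π_1 + π_2 + π_3 + π_4 = 1.
π_1 = 0.25·π_1 + 0.27·π_2 + 0.27·π_3 + 0.26·π_4
π_2 = 0.26·π_1 + 0.23·π_2 + 0.2·π_3 + 0.18·π_4
π_3 = 0.25·π_1 + 0.29·π_2 + 0.22·π_3 + 0.21·π_4
Solving with the normalization constraint gives π = (0.2619, 0.2166, 0.2402, 0.2813).
So the stationary probability of Reactivated is 0.2402.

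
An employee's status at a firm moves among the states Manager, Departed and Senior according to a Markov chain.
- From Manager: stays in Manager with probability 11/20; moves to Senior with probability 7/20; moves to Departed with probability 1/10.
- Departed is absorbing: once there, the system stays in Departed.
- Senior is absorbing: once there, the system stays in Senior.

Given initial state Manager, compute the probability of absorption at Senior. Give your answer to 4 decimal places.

0.7778

Let h(s) be the probability of absorption at Senior starting from transient state s. Then h(Senior) = 1 and h(Departed) = 0. By first-step analysis:
h(Manager) = 0.55·h(Manager) + 0.1·0 + 0.35·1
Solving: h(Manager) = 0.7778.
Starting from Manager, the probability is 0.7778.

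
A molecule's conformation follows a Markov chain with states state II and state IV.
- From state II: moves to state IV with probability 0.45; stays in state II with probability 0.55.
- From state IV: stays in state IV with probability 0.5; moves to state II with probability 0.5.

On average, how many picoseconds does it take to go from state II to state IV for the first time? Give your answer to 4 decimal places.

2.2222

Let t(s) be the expected number of picoseconds to first reach state IV from state s, with t(state IV) = 0. Conditioning on the first picosecond:
t(state II) = 1 + 0.55·t(state II)
Solving: t(state II) = 2.2222.
Expected picoseconds from state II to state IV: 2.2222.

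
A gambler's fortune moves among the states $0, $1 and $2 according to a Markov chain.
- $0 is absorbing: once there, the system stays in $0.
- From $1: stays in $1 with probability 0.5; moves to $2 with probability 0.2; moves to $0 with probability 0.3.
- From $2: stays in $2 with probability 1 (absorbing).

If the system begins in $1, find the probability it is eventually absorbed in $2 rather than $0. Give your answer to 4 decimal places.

Let h(s) be the probability of absorption at $2 starting from transient state s. Then h($2) = 1 and h($0) = 0. By first-step analysis:
h($1) = 0.3·0 + 0.5·h($1) + 0.2·1
Solving: h($1) = 0.4000.
Starting from $1, the probability is 0.4000.

0.4000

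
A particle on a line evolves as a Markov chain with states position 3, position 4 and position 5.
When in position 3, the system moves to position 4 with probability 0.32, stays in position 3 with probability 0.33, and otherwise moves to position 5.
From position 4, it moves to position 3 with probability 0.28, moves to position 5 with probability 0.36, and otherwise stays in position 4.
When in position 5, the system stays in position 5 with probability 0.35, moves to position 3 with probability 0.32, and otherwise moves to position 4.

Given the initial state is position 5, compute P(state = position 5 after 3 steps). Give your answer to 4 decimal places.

0.3534

Propagate the distribution vector 3 steps from position 5.
After 0 steps: (0.0000, 0.0000, 1.0000)
After 1 step: (0.3200, 0.3300, 0.3500)
After 2 steps: (0.3100, 0.3367, 0.3533)
After 3 steps: (0.3096, 0.3370, 0.3534)
P(in position 5 after 3 steps) = 0.3534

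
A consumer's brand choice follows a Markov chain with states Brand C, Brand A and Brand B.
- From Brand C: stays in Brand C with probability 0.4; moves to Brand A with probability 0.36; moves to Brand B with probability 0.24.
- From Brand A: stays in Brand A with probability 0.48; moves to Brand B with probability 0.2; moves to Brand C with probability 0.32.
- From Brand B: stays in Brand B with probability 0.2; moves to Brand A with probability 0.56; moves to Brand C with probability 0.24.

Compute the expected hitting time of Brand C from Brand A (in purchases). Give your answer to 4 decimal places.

Let t(s) be the expected number of purchases to first reach Brand C from state s, with t(Brand C) = 0. Conditioning on the first purchase:
t(Brand A) = 1 + 0.48·t(Brand A) + 0.2·t(Brand B)
t(Brand B) = 1 + 0.56·t(Brand A) + 0.2·t(Brand B)
Solving: t(Brand A) = 3.2895, t(Brand B) = 3.5526.
Expected purchases from Brand A to Brand C: 3.2895.

3.2895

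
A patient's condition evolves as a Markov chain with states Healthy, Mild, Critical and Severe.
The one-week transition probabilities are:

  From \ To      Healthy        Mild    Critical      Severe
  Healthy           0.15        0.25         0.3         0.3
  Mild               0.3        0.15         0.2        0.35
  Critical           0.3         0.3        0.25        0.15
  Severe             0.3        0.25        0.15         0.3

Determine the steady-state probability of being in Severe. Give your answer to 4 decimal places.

Let the stationary distribution be π with π = πP and π_1 + π_2 + π_3 + π_4 = 1.
π_1 = 0.15·π_1 + 0.3·π_2 + 0.3·π_3 + 0.3·π_4
π_2 = 0.25·π_1 + 0.15·π_2 + 0.3·π_3 + 0.25·π_4
π_3 = 0.3·π_1 + 0.2·π_2 + 0.25·π_3 + 0.15·π_4
Solving with the normalization constraint gives π = (0.2609, 0.2374, 0.2233, 0.2784).
So the stationary probability of Severe is 0.2784.

0.2784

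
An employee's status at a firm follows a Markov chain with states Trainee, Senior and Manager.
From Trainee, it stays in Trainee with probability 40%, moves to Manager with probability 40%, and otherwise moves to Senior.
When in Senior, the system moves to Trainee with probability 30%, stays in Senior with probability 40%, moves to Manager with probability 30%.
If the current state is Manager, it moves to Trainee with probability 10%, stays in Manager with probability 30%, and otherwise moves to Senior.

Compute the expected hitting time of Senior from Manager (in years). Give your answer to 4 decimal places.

Let t(s) be the expected number of years to first reach Senior from state s, with t(Senior) = 0. Conditioning on the first year:
t(Trainee) = 1 + 0.4·t(Trainee) + 0.4·t(Manager)
t(Manager) = 1 + 0.1·t(Trainee) + 0.3·t(Manager)
Solving: t(Trainee) = 2.8947, t(Manager) = 1.8421.
Expected years from Manager to Senior: 1.8421.

1.8421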